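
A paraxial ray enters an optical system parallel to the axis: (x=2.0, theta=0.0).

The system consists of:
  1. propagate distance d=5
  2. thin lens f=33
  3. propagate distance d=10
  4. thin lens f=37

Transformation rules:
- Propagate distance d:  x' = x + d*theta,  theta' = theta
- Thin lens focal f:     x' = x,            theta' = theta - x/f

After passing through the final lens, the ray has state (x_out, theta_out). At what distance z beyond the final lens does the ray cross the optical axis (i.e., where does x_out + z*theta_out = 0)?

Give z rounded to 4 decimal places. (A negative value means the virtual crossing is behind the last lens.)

Answer: 14.1833

Derivation:
Initial: x=2.0000 theta=0.0000
After 1 (propagate distance d=5): x=2.0000 theta=0.0000
After 2 (thin lens f=33): x=2.0000 theta=-2/33 (≈-0.0606)
After 3 (propagate distance d=10): x=46/33 (≈1.3939) theta=-2/33 (≈-0.0606)
After 4 (thin lens f=37): x=46/33 (≈1.3939) theta=-40/407 (≈-0.0983)
z_focus = -x_out/theta_out = -(46/33)/(-40/407) = 851/60 ≈ 14.1833
Rounded to 4 decimal places: z = 14.1833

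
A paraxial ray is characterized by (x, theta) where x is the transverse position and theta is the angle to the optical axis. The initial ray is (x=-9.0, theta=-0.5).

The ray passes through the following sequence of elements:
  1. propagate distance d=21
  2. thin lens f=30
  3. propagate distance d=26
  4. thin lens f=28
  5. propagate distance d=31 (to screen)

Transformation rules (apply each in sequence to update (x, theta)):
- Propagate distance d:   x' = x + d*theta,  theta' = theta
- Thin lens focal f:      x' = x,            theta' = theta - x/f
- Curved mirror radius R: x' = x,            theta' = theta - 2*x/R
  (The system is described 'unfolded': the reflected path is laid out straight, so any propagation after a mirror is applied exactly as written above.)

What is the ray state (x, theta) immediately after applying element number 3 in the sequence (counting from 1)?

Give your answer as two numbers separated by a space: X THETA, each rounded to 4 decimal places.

Initial: x=-9.0000 theta=-0.5000
After 1 (propagate distance d=21): x=-19.5000 theta=-0.5000
After 2 (thin lens f=30): x=-19.5000 theta=0.1500
After 3 (propagate distance d=26): x=-15.6000 theta=0.1500
Rounded to 4 decimal places: x = -15.6000, theta = 0.1500

Answer: -15.6000 0.1500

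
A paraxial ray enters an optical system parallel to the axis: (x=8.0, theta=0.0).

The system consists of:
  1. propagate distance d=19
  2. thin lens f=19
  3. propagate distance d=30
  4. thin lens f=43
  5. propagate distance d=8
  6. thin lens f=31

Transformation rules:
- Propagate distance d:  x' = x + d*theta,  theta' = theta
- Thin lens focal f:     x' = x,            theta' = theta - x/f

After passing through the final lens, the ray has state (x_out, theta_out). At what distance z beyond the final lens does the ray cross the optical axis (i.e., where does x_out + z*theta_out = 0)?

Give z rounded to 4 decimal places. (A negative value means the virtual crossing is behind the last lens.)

Initial: x=8.0000 theta=0.0000
After 1 (propagate distance d=19): x=8.0000 theta=0.0000
After 2 (thin lens f=19): x=8.0000 theta=-8/19 (≈-0.4211)
After 3 (propagate distance d=30): x=-88/19 (≈-4.6316) theta=-8/19 (≈-0.4211)
After 4 (thin lens f=43): x=-88/19 (≈-4.6316) theta=-256/817 (≈-0.3133)
After 5 (propagate distance d=8): x=-5832/817 (≈-7.1383) theta=-256/817 (≈-0.3133)
After 6 (thin lens f=31): x=-5832/817 (≈-7.1383) theta=-2104/25327 (≈-0.0831)
z_focus = -x_out/theta_out = -(-5832/817)/(-2104/25327) = -22599/263 ≈ -85.9278
Rounded to 4 decimal places: z = -85.9278

Answer: -85.9278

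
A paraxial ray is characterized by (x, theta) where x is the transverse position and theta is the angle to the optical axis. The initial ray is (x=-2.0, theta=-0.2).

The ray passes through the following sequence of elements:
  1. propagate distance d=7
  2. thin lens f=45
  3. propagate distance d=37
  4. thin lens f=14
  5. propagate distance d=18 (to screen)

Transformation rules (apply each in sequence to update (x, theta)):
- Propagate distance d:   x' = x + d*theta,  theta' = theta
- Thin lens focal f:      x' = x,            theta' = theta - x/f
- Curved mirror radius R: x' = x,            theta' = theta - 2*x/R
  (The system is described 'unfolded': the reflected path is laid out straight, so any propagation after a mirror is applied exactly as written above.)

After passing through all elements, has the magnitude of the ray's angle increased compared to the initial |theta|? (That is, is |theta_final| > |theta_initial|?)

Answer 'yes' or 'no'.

Initial: x=-2.0000 theta=-0.2000
After 1 (propagate distance d=7): x=-3.4000 theta=-0.2000
After 2 (thin lens f=45): x=-3.4000 theta=-28/225 (≈-0.1244)
After 3 (propagate distance d=37): x=-1801/225 (≈-8.0044) theta=-28/225 (≈-0.1244)
After 4 (thin lens f=14): x=-1801/225 (≈-8.0044) theta=1409/3150 (≈0.4473)
After 5 (propagate distance d=18 (to screen)): x=74/1575 (≈0.0470) theta=1409/3150 (≈0.4473)
|theta_initial|=0.2000 |theta_final|=1409/3150 (≈0.4473) -> increased

Answer: yes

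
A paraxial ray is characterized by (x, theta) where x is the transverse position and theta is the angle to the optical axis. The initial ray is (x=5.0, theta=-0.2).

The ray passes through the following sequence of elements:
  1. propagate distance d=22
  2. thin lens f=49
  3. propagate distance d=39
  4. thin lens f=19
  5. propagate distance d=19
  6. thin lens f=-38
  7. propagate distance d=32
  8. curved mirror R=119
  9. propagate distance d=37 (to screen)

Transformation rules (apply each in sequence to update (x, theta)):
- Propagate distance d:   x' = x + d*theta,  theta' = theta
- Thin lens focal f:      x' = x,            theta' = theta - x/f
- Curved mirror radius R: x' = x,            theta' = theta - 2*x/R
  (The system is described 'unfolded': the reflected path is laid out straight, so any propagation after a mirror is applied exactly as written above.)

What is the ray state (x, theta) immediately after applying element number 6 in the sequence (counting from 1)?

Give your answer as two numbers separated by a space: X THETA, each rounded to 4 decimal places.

Answer: -4.0327 0.0857

Derivation:
Initial: x=5.0000 theta=-0.2000
After 1 (propagate distance d=22): x=0.6000 theta=-0.2000
After 2 (thin lens f=49): x=0.6000 theta=-52/245 (≈-0.2122)
After 3 (propagate distance d=39): x=-1881/245 (≈-7.6776) theta=-52/245 (≈-0.2122)
After 4 (thin lens f=19): x=-1881/245 (≈-7.6776) theta=47/245 (≈0.1918)
After 5 (propagate distance d=19): x=-988/245 (≈-4.0327) theta=47/245 (≈0.1918)
After 6 (thin lens f=-38): x=-988/245 (≈-4.0327) theta=3/35 (≈0.0857)
Rounded to 4 decimal places: x = -4.0327, theta = 0.0857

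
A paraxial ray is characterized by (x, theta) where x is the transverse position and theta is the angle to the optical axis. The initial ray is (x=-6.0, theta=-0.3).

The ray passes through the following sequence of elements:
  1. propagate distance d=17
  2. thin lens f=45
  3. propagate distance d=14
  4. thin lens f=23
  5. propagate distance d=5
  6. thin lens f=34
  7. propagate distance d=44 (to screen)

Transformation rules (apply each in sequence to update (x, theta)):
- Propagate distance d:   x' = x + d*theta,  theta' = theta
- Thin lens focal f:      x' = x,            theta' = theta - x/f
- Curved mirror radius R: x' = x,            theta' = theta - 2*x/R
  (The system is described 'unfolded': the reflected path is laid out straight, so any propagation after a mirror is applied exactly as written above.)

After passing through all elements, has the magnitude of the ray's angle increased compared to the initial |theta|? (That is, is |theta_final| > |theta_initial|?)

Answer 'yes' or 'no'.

Answer: yes

Derivation:
Initial: x=-6.0000 theta=-0.3000
After 1 (propagate distance d=17): x=-11.1000 theta=-0.3000
After 2 (thin lens f=45): x=-11.1000 theta=-4/75 (≈-0.0533)
After 3 (propagate distance d=14): x=-1777/150 (≈-11.8467) theta=-4/75 (≈-0.0533)
After 4 (thin lens f=23): x=-1777/150 (≈-11.8467) theta=531/1150 (≈0.4617)
After 5 (propagate distance d=5): x=-16453/1725 (≈-9.5380) theta=531/1150 (≈0.4617)
After 6 (thin lens f=34): x=-16453/1725 (≈-9.5380) theta=21767/29325 (≈0.7423)
After 7 (propagate distance d=44 (to screen)): x=678047/29325 (≈23.1218) theta=21767/29325 (≈0.7423)
|theta_initial|=0.3000 |theta_final|=21767/29325 (≈0.7423) -> increased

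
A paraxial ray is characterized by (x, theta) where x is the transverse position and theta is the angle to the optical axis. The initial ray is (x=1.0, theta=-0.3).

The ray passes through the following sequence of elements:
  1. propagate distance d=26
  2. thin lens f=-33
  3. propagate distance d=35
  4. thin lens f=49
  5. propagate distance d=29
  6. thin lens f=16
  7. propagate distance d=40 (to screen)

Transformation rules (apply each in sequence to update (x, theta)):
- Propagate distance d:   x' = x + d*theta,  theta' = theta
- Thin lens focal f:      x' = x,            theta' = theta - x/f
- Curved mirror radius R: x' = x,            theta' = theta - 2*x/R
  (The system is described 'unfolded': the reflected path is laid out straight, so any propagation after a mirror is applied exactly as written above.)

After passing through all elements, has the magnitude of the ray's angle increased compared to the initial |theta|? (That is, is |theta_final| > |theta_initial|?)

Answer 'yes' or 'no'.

Answer: yes

Derivation:
Initial: x=1.0000 theta=-0.3000
After 1 (propagate distance d=26): x=-6.8000 theta=-0.3000
After 2 (thin lens f=-33): x=-6.8000 theta=-167/330 (≈-0.5061)
After 3 (propagate distance d=35): x=-8089/330 (≈-24.5121) theta=-167/330 (≈-0.5061)
After 4 (thin lens f=49): x=-8089/330 (≈-24.5121) theta=-47/8085 (≈-0.0058)
After 5 (propagate distance d=29): x=-133029/5390 (≈-24.6807) theta=-47/8085 (≈-0.0058)
After 6 (thin lens f=16): x=-133029/5390 (≈-24.6807) theta=397583/258720 (≈1.5367)
After 7 (propagate distance d=40 (to screen)): x=169963/4620 (≈36.7885) theta=397583/258720 (≈1.5367)
|theta_initial|=0.3000 |theta_final|=397583/258720 (≈1.5367) -> increased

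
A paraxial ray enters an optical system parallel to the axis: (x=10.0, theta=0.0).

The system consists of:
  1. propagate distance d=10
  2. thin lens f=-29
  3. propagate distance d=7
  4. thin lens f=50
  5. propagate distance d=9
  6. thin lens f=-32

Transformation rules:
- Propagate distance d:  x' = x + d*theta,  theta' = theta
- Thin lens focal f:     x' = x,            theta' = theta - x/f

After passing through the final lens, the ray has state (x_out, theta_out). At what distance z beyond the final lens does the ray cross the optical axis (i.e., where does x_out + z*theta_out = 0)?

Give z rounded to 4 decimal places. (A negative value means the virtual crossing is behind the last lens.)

Answer: -25.9612

Derivation:
Initial: x=10.0000 theta=0.0000
After 1 (propagate distance d=10): x=10.0000 theta=0.0000
After 2 (thin lens f=-29): x=10.0000 theta=10/29 (≈0.3448)
After 3 (propagate distance d=7): x=360/29 (≈12.4138) theta=10/29 (≈0.3448)
After 4 (thin lens f=50): x=360/29 (≈12.4138) theta=14/145 (≈0.0966)
After 5 (propagate distance d=9): x=1926/145 (≈13.2828) theta=14/145 (≈0.0966)
After 6 (thin lens f=-32): x=1926/145 (≈13.2828) theta=1187/2320 (≈0.5116)
z_focus = -x_out/theta_out = -(1926/145)/(1187/2320) = -30816/1187 ≈ -25.9612
Rounded to 4 decimal places: z = -25.9612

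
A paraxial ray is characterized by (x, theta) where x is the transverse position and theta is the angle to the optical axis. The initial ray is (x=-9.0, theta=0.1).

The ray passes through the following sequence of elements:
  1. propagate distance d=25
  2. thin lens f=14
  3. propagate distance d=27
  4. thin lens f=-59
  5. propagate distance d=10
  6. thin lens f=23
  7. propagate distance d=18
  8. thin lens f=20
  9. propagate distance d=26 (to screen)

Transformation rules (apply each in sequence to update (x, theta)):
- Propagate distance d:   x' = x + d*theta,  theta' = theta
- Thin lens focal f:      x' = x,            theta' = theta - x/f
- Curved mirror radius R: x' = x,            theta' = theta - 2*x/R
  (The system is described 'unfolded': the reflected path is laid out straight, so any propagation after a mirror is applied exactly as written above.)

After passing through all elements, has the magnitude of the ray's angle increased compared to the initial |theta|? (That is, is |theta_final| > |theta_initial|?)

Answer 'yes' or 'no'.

Answer: yes

Derivation:
Initial: x=-9.0000 theta=0.1000
After 1 (propagate distance d=25): x=-6.5000 theta=0.1000
After 2 (thin lens f=14): x=-6.5000 theta=79/140 (≈0.5643)
After 3 (propagate distance d=27): x=1223/140 (≈8.7357) theta=79/140 (≈0.5643)
After 4 (thin lens f=-59): x=1223/140 (≈8.7357) theta=1471/2065 (≈0.7123)
After 5 (propagate distance d=10): x=130997/8260 (≈15.8592) theta=1471/2065 (≈0.7123)
After 6 (thin lens f=23): x=130997/8260 (≈15.8592) theta=867/37996 (≈0.0228)
After 7 (propagate distance d=18): x=3090961/189980 (≈16.2699) theta=867/37996 (≈0.0228)
After 8 (thin lens f=20): x=3090961/189980 (≈16.2699) theta=-3004261/3799600 (≈-0.7907)
After 9 (propagate distance d=26 (to screen)): x=-8145783/1899800 (≈-4.2877) theta=-3004261/3799600 (≈-0.7907)
|theta_initial|=0.1000 |theta_final|=3004261/3799600 (≈0.7907) -> increased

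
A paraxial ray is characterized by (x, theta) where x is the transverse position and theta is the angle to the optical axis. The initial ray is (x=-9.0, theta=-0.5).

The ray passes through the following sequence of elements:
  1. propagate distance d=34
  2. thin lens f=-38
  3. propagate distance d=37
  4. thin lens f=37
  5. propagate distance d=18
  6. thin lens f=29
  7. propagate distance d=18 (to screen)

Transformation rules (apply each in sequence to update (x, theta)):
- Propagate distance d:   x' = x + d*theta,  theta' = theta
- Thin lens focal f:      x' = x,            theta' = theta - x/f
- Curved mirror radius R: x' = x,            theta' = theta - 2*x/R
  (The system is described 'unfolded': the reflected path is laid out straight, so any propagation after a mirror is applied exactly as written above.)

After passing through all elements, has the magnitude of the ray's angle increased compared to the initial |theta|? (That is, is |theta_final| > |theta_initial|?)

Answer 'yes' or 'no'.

Initial: x=-9.0000 theta=-0.5000
After 1 (propagate distance d=34): x=-26.0000 theta=-0.5000
After 2 (thin lens f=-38): x=-26.0000 theta=-45/38 (≈-1.1842)
After 3 (propagate distance d=37): x=-2653/38 (≈-69.8158) theta=-45/38 (≈-1.1842)
After 4 (thin lens f=37): x=-2653/38 (≈-69.8158) theta=26/37 (≈0.7027)
After 5 (propagate distance d=18): x=-80377/1406 (≈-57.1671) theta=26/37 (≈0.7027)
After 6 (thin lens f=29): x=-80377/1406 (≈-57.1671) theta=109029/40774 (≈2.6740)
After 7 (propagate distance d=18 (to screen)): x=-368411/40774 (≈-9.0354) theta=109029/40774 (≈2.6740)
|theta_initial|=0.5000 |theta_final|=109029/40774 (≈2.6740) -> increased

Answer: yes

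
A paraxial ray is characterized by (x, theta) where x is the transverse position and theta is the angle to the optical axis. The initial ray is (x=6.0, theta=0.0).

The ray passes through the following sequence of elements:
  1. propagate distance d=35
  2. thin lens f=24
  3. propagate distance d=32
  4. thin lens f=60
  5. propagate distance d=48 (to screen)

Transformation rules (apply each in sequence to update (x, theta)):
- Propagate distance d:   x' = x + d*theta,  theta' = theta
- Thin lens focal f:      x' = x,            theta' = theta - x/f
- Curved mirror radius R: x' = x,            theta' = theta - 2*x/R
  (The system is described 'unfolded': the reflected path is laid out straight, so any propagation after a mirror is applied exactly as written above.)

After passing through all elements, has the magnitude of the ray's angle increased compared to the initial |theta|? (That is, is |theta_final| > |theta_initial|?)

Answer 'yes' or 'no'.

Initial: x=6.0000 theta=0.0000
After 1 (propagate distance d=35): x=6.0000 theta=0.0000
After 2 (thin lens f=24): x=6.0000 theta=-0.2500
After 3 (propagate distance d=32): x=-2.0000 theta=-0.2500
After 4 (thin lens f=60): x=-2.0000 theta=-13/60 (≈-0.2167)
After 5 (propagate distance d=48 (to screen)): x=-12.4000 theta=-13/60 (≈-0.2167)
|theta_initial|=0.0000 |theta_final|=13/60 (≈0.2167) -> increased

Answer: yes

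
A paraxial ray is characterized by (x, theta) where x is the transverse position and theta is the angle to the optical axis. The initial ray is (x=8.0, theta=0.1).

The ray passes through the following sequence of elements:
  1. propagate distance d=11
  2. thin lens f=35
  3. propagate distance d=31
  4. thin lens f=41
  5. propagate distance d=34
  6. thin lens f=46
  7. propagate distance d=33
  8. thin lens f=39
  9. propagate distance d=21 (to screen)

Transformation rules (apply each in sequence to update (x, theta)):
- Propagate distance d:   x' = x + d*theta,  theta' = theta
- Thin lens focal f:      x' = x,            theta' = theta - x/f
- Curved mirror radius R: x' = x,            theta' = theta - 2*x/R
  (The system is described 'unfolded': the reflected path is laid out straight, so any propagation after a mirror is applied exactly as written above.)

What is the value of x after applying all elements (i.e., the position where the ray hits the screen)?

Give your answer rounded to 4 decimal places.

Answer: -7.9119

Derivation:
Initial: x=8.0000 theta=0.1000
After 1 (propagate distance d=11): x=9.1000 theta=0.1000
After 2 (thin lens f=35): x=9.1000 theta=-0.1600
After 3 (propagate distance d=31): x=4.1400 theta=-0.1600
After 4 (thin lens f=41): x=4.1400 theta=-107/410 (≈-0.2610)
After 5 (propagate distance d=34): x=-9703/2050 (≈-4.7332) theta=-107/410 (≈-0.2610)
After 6 (thin lens f=46): x=-9703/2050 (≈-4.7332) theta=-14907/94300 (≈-0.1581)
After 7 (propagate distance d=33): x=-938269/94300 (≈-9.9498) theta=-14907/94300 (≈-0.1581)
After 8 (thin lens f=39): x=-938269/94300 (≈-9.9498) theta=89224/919425 (≈0.0970)
After 9 (propagate distance d=21 (to screen)): x=-387969/49036 (≈-7.9119) theta=89224/919425 (≈0.0970)
Rounded to 4 decimal places: x = -7.9119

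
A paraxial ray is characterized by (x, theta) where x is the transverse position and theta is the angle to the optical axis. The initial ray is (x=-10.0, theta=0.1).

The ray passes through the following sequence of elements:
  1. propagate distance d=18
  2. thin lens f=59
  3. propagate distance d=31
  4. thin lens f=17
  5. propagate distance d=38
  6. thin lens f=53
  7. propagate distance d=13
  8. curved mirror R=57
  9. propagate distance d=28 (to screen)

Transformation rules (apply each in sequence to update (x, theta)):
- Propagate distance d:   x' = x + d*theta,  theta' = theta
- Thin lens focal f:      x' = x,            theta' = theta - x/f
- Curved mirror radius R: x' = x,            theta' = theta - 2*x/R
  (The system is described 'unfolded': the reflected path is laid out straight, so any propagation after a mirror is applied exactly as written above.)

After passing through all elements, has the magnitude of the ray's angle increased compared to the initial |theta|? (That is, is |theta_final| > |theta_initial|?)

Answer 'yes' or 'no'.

Initial: x=-10.0000 theta=0.1000
After 1 (propagate distance d=18): x=-8.2000 theta=0.1000
After 2 (thin lens f=59): x=-8.2000 theta=141/590 (≈0.2390)
After 3 (propagate distance d=31): x=-467/590 (≈-0.7915) theta=141/590 (≈0.2390)
After 4 (thin lens f=17): x=-467/590 (≈-0.7915) theta=1432/5015 (≈0.2855)
After 5 (propagate distance d=38): x=100893/10030 (≈10.0591) theta=1432/5015 (≈0.2855)
After 6 (thin lens f=53): x=100893/10030 (≈10.0591) theta=50899/531590 (≈0.0957)
After 7 (propagate distance d=13): x=3004508/265795 (≈11.3039) theta=50899/531590 (≈0.0957)
After 8 (curved mirror R=57): x=3004508/265795 (≈11.3039) theta=-479831/1594770 (≈-0.3009)
After 9 (propagate distance d=28 (to screen)): x=459178/159477 (≈2.8793) theta=-479831/1594770 (≈-0.3009)
|theta_initial|=0.1000 |theta_final|=479831/1594770 (≈0.3009) -> increased

Answer: yes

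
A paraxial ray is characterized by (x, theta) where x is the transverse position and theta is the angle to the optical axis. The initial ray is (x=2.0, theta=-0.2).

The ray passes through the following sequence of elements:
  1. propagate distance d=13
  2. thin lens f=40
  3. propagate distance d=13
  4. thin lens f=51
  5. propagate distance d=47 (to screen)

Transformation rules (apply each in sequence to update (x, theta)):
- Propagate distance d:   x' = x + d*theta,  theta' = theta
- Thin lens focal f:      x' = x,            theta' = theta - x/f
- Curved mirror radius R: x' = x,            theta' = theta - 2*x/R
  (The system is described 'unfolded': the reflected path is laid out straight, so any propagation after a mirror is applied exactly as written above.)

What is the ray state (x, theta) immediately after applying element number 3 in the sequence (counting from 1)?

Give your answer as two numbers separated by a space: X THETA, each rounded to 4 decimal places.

Answer: -3.0050 -0.1850

Derivation:
Initial: x=2.0000 theta=-0.2000
After 1 (propagate distance d=13): x=-0.6000 theta=-0.2000
After 2 (thin lens f=40): x=-0.6000 theta=-0.1850
After 3 (propagate distance d=13): x=-3.0050 theta=-0.1850
Rounded to 4 decimal places: x = -3.0050, theta = -0.1850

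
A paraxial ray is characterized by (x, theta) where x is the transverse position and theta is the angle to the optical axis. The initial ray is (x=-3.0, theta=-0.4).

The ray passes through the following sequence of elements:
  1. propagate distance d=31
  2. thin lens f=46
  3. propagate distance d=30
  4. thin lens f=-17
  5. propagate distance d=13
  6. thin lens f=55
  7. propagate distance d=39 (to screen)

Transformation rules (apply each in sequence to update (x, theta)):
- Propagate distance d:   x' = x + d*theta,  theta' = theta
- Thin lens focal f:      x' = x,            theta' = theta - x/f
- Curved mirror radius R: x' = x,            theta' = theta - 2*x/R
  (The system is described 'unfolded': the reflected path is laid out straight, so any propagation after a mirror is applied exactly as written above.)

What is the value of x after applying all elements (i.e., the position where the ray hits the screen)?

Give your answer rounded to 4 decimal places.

Answer: -51.5183

Derivation:
Initial: x=-3.0000 theta=-0.4000
After 1 (propagate distance d=31): x=-15.4000 theta=-0.4000
After 2 (thin lens f=46): x=-15.4000 theta=-3/46 (≈-0.0652)
After 3 (propagate distance d=30): x=-1996/115 (≈-17.3565) theta=-3/46 (≈-0.0652)
After 4 (thin lens f=-17): x=-1996/115 (≈-17.3565) theta=-4247/3910 (≈-1.0862)
After 5 (propagate distance d=13): x=-24615/782 (≈-31.4770) theta=-4247/3910 (≈-1.0862)
After 6 (thin lens f=55): x=-24615/782 (≈-31.4770) theta=-11051/21505 (≈-0.5139)
After 7 (propagate distance d=39 (to screen)): x=-2215803/43010 (≈-51.5183) theta=-11051/21505 (≈-0.5139)
Rounded to 4 decimal places: x = -51.5183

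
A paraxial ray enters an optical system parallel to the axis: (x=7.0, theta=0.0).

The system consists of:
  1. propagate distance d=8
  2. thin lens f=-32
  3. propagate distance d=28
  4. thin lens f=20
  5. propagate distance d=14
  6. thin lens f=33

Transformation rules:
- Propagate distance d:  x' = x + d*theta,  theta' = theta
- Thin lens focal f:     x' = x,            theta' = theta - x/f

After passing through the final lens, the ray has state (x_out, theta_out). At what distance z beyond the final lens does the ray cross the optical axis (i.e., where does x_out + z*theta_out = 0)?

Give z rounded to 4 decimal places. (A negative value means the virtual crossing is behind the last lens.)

Initial: x=7.0000 theta=0.0000
After 1 (propagate distance d=8): x=7.0000 theta=0.0000
After 2 (thin lens f=-32): x=7.0000 theta=7/32 (≈0.2188)
After 3 (propagate distance d=28): x=13.1250 theta=7/32 (≈0.2188)
After 4 (thin lens f=20): x=13.1250 theta=-0.4375
After 5 (propagate distance d=14): x=7.0000 theta=-0.4375
After 6 (thin lens f=33): x=7.0000 theta=-343/528 (≈-0.6496)
z_focus = -x_out/theta_out = -(7.0000)/(-343/528) = 528/49 ≈ 10.7755
Rounded to 4 decimal places: z = 10.7755

Answer: 10.7755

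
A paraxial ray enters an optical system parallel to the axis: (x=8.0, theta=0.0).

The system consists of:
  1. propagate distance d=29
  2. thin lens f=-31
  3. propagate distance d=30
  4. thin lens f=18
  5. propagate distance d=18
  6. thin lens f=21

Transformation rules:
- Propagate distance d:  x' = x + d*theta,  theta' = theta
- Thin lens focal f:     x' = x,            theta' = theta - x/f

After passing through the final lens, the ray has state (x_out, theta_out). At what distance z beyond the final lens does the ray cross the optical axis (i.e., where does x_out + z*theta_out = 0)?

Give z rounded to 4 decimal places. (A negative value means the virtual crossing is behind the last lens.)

Answer: 5.5452

Derivation:
Initial: x=8.0000 theta=0.0000
After 1 (propagate distance d=29): x=8.0000 theta=0.0000
After 2 (thin lens f=-31): x=8.0000 theta=8/31 (≈0.2581)
After 3 (propagate distance d=30): x=488/31 (≈15.7419) theta=8/31 (≈0.2581)
After 4 (thin lens f=18): x=488/31 (≈15.7419) theta=-172/279 (≈-0.6165)
After 5 (propagate distance d=18): x=144/31 (≈4.6452) theta=-172/279 (≈-0.6165)
After 6 (thin lens f=21): x=144/31 (≈4.6452) theta=-1636/1953 (≈-0.8377)
z_focus = -x_out/theta_out = -(144/31)/(-1636/1953) = 2268/409 ≈ 5.5452
Rounded to 4 decimal places: z = 5.5452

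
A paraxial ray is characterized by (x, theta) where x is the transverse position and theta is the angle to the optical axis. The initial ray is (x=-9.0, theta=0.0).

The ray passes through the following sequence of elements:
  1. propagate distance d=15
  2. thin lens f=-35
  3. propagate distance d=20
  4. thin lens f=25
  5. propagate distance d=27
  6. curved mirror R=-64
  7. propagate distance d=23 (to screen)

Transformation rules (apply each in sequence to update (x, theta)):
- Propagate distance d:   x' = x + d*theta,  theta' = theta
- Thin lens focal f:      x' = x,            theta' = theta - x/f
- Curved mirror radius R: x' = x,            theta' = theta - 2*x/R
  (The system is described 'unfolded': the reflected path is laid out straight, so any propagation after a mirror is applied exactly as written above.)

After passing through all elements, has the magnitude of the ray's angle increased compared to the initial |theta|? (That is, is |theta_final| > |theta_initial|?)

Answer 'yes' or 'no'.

Initial: x=-9.0000 theta=0.0000
After 1 (propagate distance d=15): x=-9.0000 theta=0.0000
After 2 (thin lens f=-35): x=-9.0000 theta=-9/35 (≈-0.2571)
After 3 (propagate distance d=20): x=-99/7 (≈-14.1429) theta=-9/35 (≈-0.2571)
After 4 (thin lens f=25): x=-99/7 (≈-14.1429) theta=54/175 (≈0.3086)
After 5 (propagate distance d=27): x=-1017/175 (≈-5.8114) theta=54/175 (≈0.3086)
After 6 (curved mirror R=-64): x=-1017/175 (≈-5.8114) theta=711/5600 (≈0.1270)
After 7 (propagate distance d=23 (to screen)): x=-2313/800 (≈-2.8913) theta=711/5600 (≈0.1270)
|theta_initial|=0.0000 |theta_final|=711/5600 (≈0.1270) -> increased

Answer: yes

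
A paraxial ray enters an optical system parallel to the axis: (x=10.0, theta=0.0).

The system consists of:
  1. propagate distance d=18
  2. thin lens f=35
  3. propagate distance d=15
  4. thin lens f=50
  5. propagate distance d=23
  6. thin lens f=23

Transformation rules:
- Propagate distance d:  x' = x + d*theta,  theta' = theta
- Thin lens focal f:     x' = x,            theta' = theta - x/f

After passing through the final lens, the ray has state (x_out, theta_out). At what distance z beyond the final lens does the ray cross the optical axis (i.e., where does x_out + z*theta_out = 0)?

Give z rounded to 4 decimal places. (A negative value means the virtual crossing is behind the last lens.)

Initial: x=10.0000 theta=0.0000
After 1 (propagate distance d=18): x=10.0000 theta=0.0000
After 2 (thin lens f=35): x=10.0000 theta=-2/7 (≈-0.2857)
After 3 (propagate distance d=15): x=40/7 (≈5.7143) theta=-2/7 (≈-0.2857)
After 4 (thin lens f=50): x=40/7 (≈5.7143) theta=-0.4000
After 5 (propagate distance d=23): x=-122/35 (≈-3.4857) theta=-0.4000
After 6 (thin lens f=23): x=-122/35 (≈-3.4857) theta=-40/161 (≈-0.2484)
z_focus = -x_out/theta_out = -(-122/35)/(-40/161) = -14.0300
Rounded to 4 decimal places: z = -14.0300

Answer: -14.0300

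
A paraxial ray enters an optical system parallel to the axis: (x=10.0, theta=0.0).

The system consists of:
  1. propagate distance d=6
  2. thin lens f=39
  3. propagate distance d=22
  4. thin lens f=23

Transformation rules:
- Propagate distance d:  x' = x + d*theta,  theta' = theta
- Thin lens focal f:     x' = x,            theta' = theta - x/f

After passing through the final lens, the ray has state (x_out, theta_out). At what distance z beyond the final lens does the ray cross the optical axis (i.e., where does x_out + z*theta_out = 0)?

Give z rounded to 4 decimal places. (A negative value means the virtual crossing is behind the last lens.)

Initial: x=10.0000 theta=0.0000
After 1 (propagate distance d=6): x=10.0000 theta=0.0000
After 2 (thin lens f=39): x=10.0000 theta=-10/39 (≈-0.2564)
After 3 (propagate distance d=22): x=170/39 (≈4.3590) theta=-10/39 (≈-0.2564)
After 4 (thin lens f=23): x=170/39 (≈4.3590) theta=-400/897 (≈-0.4459)
z_focus = -x_out/theta_out = -(170/39)/(-400/897) = 9.7750
Rounded to 4 decimal places: z = 9.7750

Answer: 9.7750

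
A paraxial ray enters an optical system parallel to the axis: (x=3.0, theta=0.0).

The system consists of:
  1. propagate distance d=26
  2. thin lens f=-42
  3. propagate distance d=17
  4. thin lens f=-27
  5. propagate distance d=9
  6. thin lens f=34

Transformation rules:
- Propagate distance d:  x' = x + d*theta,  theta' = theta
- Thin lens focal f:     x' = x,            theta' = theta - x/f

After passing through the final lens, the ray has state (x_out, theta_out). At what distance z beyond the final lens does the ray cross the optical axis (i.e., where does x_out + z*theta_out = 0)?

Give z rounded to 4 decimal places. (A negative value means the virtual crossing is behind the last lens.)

Initial: x=3.0000 theta=0.0000
After 1 (propagate distance d=26): x=3.0000 theta=0.0000
After 2 (thin lens f=-42): x=3.0000 theta=1/14 (≈0.0714)
After 3 (propagate distance d=17): x=59/14 (≈4.2143) theta=1/14 (≈0.0714)
After 4 (thin lens f=-27): x=59/14 (≈4.2143) theta=43/189 (≈0.2275)
After 5 (propagate distance d=9): x=263/42 (≈6.2619) theta=43/189 (≈0.2275)
After 6 (thin lens f=34): x=263/42 (≈6.2619) theta=557/12852 (≈0.0433)
z_focus = -x_out/theta_out = -(263/42)/(557/12852) = -80478/557 ≈ -144.4847
Rounded to 4 decimal places: z = -144.4847

Answer: -144.4847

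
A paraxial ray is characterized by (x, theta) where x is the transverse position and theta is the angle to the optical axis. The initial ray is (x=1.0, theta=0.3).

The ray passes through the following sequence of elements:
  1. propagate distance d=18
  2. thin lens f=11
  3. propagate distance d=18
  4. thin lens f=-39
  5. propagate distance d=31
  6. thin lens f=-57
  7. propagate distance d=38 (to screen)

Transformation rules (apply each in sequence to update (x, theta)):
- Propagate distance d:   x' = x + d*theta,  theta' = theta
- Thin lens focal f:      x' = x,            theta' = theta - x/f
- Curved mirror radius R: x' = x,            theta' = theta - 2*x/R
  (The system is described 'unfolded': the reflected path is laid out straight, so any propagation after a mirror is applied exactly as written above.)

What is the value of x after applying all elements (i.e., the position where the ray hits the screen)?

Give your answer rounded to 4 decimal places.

Initial: x=1.0000 theta=0.3000
After 1 (propagate distance d=18): x=6.4000 theta=0.3000
After 2 (thin lens f=11): x=6.4000 theta=-31/110 (≈-0.2818)
After 3 (propagate distance d=18): x=73/55 (≈1.3273) theta=-31/110 (≈-0.2818)
After 4 (thin lens f=-39): x=73/55 (≈1.3273) theta=-1063/4290 (≈-0.2478)
After 5 (propagate distance d=31): x=-27259/4290 (≈-6.3541) theta=-1063/4290 (≈-0.2478)
After 6 (thin lens f=-57): x=-27259/4290 (≈-6.3541) theta=-8785/24453 (≈-0.3593)
After 7 (propagate distance d=38 (to screen)): x=-23407/1170 (≈-20.0060) theta=-8785/24453 (≈-0.3593)
Rounded to 4 decimal places: x = -20.0060

Answer: -20.0060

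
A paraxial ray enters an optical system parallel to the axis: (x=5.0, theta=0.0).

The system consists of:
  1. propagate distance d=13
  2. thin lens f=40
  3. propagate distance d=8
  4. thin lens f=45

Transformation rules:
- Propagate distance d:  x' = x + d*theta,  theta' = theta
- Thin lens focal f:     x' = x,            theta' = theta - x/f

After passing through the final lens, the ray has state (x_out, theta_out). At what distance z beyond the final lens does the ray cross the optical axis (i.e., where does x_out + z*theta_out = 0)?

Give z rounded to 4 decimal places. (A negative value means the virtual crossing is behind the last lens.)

Answer: 18.7013

Derivation:
Initial: x=5.0000 theta=0.0000
After 1 (propagate distance d=13): x=5.0000 theta=0.0000
After 2 (thin lens f=40): x=5.0000 theta=-0.1250
After 3 (propagate distance d=8): x=4.0000 theta=-0.1250
After 4 (thin lens f=45): x=4.0000 theta=-77/360 (≈-0.2139)
z_focus = -x_out/theta_out = -(4.0000)/(-77/360) = 1440/77 ≈ 18.7013
Rounded to 4 decimal places: z = 18.7013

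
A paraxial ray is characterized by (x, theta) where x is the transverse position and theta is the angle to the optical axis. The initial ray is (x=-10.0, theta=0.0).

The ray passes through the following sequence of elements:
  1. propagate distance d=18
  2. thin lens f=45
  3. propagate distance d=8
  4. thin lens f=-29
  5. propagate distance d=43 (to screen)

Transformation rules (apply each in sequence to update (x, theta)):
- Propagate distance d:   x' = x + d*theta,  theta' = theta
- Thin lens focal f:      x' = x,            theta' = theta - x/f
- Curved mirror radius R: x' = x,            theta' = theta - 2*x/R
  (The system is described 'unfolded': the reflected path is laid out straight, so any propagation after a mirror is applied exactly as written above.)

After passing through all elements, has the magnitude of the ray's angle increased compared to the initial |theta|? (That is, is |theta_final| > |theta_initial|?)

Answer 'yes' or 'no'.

Answer: yes

Derivation:
Initial: x=-10.0000 theta=0.0000
After 1 (propagate distance d=18): x=-10.0000 theta=0.0000
After 2 (thin lens f=45): x=-10.0000 theta=2/9 (≈0.2222)
After 3 (propagate distance d=8): x=-74/9 (≈-8.2222) theta=2/9 (≈0.2222)
After 4 (thin lens f=-29): x=-74/9 (≈-8.2222) theta=-16/261 (≈-0.0613)
After 5 (propagate distance d=43 (to screen)): x=-2834/261 (≈-10.8582) theta=-16/261 (≈-0.0613)
|theta_initial|=0.0000 |theta_final|=16/261 (≈0.0613) -> increased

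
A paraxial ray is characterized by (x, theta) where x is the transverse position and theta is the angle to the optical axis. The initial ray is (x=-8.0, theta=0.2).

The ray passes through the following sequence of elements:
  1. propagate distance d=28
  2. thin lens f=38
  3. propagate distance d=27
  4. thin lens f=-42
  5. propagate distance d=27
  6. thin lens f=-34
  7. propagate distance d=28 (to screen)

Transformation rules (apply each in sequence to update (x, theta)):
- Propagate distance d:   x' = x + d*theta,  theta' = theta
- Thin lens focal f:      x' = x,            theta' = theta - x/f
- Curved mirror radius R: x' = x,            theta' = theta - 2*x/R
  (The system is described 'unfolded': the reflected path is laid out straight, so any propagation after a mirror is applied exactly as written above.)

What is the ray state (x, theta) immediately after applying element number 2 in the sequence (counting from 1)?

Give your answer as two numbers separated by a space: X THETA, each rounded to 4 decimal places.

Initial: x=-8.0000 theta=0.2000
After 1 (propagate distance d=28): x=-2.4000 theta=0.2000
After 2 (thin lens f=38): x=-2.4000 theta=5/19 (≈0.2632)
Rounded to 4 decimal places: x = -2.4000, theta = 0.2632

Answer: -2.4000 0.2632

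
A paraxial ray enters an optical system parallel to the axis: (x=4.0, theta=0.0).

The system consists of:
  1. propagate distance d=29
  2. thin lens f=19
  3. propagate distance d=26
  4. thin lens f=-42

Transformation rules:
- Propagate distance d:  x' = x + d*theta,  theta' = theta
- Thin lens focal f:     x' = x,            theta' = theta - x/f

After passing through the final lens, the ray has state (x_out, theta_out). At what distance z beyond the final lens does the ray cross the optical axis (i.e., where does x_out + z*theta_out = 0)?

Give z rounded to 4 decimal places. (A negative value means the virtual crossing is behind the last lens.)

Initial: x=4.0000 theta=0.0000
After 1 (propagate distance d=29): x=4.0000 theta=0.0000
After 2 (thin lens f=19): x=4.0000 theta=-4/19 (≈-0.2105)
After 3 (propagate distance d=26): x=-28/19 (≈-1.4737) theta=-4/19 (≈-0.2105)
After 4 (thin lens f=-42): x=-28/19 (≈-1.4737) theta=-14/57 (≈-0.2456)
z_focus = -x_out/theta_out = -(-28/19)/(-14/57) = -6.0000
Rounded to 4 decimal places: z = -6.0000

Answer: -6.0000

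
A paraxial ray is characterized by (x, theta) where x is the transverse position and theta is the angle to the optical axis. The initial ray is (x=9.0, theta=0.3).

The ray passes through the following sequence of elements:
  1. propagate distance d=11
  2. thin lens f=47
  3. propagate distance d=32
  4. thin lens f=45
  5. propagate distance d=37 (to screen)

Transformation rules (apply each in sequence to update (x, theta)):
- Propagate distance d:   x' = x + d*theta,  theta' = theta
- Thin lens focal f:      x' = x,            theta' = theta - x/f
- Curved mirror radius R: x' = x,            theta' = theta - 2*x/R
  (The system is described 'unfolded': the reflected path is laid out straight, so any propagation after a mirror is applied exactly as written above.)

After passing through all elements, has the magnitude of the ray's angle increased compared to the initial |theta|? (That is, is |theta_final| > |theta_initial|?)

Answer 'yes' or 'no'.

Answer: no

Derivation:
Initial: x=9.0000 theta=0.3000
After 1 (propagate distance d=11): x=12.3000 theta=0.3000
After 2 (thin lens f=47): x=12.3000 theta=9/235 (≈0.0383)
After 3 (propagate distance d=32): x=6357/470 (≈13.5255) theta=9/235 (≈0.0383)
After 4 (thin lens f=45): x=6357/470 (≈13.5255) theta=-1849/7050 (≈-0.2623)
After 5 (propagate distance d=37 (to screen)): x=13471/3525 (≈3.8216) theta=-1849/7050 (≈-0.2623)
|theta_initial|=0.3000 |theta_final|=1849/7050 (≈0.2623) -> not increased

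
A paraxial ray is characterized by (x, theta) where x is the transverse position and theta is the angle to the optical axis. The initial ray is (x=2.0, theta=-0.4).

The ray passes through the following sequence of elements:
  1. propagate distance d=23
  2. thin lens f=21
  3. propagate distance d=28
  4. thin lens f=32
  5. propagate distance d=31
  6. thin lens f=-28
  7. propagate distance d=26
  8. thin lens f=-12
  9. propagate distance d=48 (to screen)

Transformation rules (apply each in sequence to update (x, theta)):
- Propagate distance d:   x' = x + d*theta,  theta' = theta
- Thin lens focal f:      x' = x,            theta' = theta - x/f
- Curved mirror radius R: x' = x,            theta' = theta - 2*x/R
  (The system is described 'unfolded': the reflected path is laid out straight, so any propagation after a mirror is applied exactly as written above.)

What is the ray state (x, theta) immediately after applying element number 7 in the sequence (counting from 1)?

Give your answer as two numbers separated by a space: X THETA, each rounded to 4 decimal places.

Answer: 1.7176 0.1448

Derivation:
Initial: x=2.0000 theta=-0.4000
After 1 (propagate distance d=23): x=-7.2000 theta=-0.4000
After 2 (thin lens f=21): x=-7.2000 theta=-2/35 (≈-0.0571)
After 3 (propagate distance d=28): x=-8.8000 theta=-2/35 (≈-0.0571)
After 4 (thin lens f=32): x=-8.8000 theta=61/280 (≈0.2179)
After 5 (propagate distance d=31): x=-573/280 (≈-2.0464) theta=61/280 (≈0.2179)
After 6 (thin lens f=-28): x=-573/280 (≈-2.0464) theta=227/1568 (≈0.1448)
After 7 (propagate distance d=26): x=6733/3920 (≈1.7176) theta=227/1568 (≈0.1448)
Rounded to 4 decimal places: x = 1.7176, theta = 0.1448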